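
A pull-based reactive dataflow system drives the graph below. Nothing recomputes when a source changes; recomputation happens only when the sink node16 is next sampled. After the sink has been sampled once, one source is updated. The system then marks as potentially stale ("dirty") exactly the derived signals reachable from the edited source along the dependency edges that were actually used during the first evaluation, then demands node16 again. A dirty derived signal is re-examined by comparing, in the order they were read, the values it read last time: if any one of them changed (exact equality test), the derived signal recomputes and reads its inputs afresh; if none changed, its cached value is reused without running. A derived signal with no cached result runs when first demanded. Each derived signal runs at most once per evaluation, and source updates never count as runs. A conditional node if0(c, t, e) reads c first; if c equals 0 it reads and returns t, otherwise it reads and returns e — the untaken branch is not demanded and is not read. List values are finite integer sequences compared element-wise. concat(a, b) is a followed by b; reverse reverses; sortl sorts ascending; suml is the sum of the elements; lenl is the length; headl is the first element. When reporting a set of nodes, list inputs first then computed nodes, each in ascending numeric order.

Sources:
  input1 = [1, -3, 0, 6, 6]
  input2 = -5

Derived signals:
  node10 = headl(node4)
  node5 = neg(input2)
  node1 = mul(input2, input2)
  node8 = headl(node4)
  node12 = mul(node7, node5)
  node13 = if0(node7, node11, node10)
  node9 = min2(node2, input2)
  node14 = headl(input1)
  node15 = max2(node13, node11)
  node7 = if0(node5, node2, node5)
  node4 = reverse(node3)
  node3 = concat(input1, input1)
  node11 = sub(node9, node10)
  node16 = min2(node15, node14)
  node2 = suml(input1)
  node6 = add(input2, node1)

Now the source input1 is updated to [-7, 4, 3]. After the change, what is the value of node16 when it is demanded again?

New value of node16: -7.

First evaluation (everything demanded from the output):
  node2 = suml([1, -3, 0, 6, 6]) = 10
  node3 = concat([1, -3, 0, 6, 6], [1, -3, 0, 6, 6]) = [1, -3, 0, 6, 6, 1, -3, 0, 6, 6]
  node4 = reverse([1, -3, 0, 6, 6, 1, -3, 0, 6, 6]) = [6, 6, 0, -3, 1, 6, 6, 0, -3, 1]
  node5 = neg(-5) = 5
  node7 = if0(node5=5 -> else branch node5) = 5
  node9 = min2(10, -5) = -5
  node10 = headl([6, 6, 0, -3, 1, 6, 6, 0, -3, 1]) = 6
  node11 = sub(-5, 6) = -11
  node13 = if0(node7=5 -> else branch node10) = 6
  node14 = headl([1, -3, 0, 6, 6]) = 1
  node15 = max2(6, -11) = 6
  node16 = min2(6, 1) = 1

Propagation after the edit:
  node2: runs — input1 [1, -3, 0, 6, 6]->[-7, 4, 3]; result 0.
  node3: runs — input1 [1, -3, 0, 6, 6]->[-7, 4, 3]; input1 [1, -3, 0, 6, 6]->[-7, 4, 3]; result [-7, 4, 3, -7, 4, 3].
  node4: runs — node3 [1, -3, 0, 6, 6, 1, -3, 0, 6, 6]->[-7, 4, 3, -7, 4, 3]; result [3, 4, -7, 3, 4, -7].
  node9: runs — node2 10->0; result -5 (same value as before).
  node10: runs — node4 [6, 6, 0, -3, 1, 6, 6, 0, -3, 1]->[3, 4, -7, 3, 4, -7]; result 3.
  node11: runs — node10 6->3; result -8.
  node13: runs — node10 6->3; result 3.
  node14: runs — input1 [1, -3, 0, 6, 6]->[-7, 4, 3]; result -7.
  node15: runs — node13 6->3; node11 -11->-8; result 3.
  node16: runs — node15 6->3; node14 1->-7; result -7.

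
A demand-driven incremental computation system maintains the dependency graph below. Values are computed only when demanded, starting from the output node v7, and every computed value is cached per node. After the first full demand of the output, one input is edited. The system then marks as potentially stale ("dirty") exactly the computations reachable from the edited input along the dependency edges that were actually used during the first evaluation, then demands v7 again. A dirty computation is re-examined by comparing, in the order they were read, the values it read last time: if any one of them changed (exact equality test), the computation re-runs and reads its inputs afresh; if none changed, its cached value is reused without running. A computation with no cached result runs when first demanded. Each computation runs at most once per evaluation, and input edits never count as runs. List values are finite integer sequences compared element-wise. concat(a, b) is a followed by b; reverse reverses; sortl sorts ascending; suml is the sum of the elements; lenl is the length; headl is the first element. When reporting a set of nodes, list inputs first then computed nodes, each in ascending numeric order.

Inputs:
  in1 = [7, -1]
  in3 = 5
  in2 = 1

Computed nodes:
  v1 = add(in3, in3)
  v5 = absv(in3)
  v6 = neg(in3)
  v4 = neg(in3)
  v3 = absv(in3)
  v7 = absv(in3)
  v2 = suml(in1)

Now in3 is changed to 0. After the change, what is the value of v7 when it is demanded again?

First evaluation (everything demanded from the output):
  v7 = absv(5) = 5

Propagation after the edit:
  v7: runs — in3 5->0; result 0.

New value of v7: 0.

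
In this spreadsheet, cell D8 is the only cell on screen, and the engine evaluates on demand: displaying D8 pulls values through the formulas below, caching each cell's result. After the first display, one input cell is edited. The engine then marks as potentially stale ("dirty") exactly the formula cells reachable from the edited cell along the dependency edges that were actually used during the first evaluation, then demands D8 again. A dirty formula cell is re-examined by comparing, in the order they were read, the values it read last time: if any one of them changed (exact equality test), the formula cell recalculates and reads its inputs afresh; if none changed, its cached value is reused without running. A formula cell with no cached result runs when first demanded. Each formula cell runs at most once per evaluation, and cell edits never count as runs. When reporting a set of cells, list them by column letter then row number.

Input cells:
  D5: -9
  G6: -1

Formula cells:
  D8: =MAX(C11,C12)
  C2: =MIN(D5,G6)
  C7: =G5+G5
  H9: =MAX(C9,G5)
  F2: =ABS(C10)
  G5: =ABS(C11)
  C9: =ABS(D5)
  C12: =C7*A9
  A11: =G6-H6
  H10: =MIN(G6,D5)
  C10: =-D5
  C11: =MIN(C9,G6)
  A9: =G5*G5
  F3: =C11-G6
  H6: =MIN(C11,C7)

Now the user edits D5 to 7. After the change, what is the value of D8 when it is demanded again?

D8 now evaluates to 2.
The important point: C11 recomputes to an identical value, and the output ends up unchanged.

Initial pass — values computed on the first demand:
  C9 = ABS(-9) = 9
  C11 = MIN(9, -1) = -1
  G5 = ABS(-1) = 1
  A9 = 1 * 1 = 1
  C7 = 1 + 1 = 2
  C12 = 2 * 1 = 2
  D8 = MAX(-1, 2) = 2

Second demand — change propagation:
  C9: re-runs because D5 -9->7; new result 7.
  C11: re-runs because C9 9->7; new result -1 (unchanged).
  G5: re-examined; everything it read last time is the same (C11 unchanged) — cache 1 kept, no run.
  A9: re-examined; everything it read last time is the same (G5 unchanged, G5 unchanged) — cache 1 kept, no run.
  C7: re-examined; everything it read last time is the same (G5 unchanged, G5 unchanged) — cache 2 kept, no run.
  C12: re-examined; everything it read last time is the same (C7 unchanged, A9 unchanged) — cache 2 kept, no run.
  D8: re-examined; everything it read last time is the same (C11 unchanged, C12 unchanged) — cache 2 kept, no run.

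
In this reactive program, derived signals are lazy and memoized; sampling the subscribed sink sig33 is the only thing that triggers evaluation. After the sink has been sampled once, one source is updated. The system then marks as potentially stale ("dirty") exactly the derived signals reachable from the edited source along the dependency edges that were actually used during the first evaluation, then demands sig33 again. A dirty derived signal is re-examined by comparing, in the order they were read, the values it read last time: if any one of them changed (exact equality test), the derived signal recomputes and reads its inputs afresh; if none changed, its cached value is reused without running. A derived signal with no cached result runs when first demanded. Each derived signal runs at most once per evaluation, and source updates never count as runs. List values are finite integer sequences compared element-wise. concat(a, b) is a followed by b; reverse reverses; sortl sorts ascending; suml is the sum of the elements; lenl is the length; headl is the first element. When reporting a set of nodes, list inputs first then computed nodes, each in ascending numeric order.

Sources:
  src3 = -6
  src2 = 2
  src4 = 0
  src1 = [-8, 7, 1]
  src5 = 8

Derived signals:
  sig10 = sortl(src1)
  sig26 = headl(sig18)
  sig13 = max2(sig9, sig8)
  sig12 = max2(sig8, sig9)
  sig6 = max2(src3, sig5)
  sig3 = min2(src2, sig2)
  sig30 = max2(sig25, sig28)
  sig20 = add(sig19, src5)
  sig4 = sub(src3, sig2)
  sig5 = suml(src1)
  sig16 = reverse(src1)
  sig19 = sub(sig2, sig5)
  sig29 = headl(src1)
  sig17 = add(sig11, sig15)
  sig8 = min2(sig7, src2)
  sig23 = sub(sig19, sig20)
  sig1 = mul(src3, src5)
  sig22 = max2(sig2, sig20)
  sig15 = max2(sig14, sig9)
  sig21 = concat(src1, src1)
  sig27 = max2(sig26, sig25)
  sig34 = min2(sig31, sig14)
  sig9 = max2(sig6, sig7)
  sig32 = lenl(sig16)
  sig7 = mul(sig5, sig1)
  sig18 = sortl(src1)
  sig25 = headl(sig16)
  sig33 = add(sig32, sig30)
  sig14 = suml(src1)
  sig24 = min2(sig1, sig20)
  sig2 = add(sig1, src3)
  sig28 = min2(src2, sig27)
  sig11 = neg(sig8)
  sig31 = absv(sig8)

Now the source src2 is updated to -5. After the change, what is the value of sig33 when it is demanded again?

Demanding sig33 again yields 4.
Note the absorption at sig30: it re-runs yet its value is the same, leaving the output's value untouched.

First demand of the output computes:
  sig16 = reverse([-8, 7, 1]) = [1, 7, -8]
  sig18 = sortl([-8, 7, 1]) = [-8, 1, 7]
  sig25 = headl([1, 7, -8]) = 1
  sig26 = headl([-8, 1, 7]) = -8
  sig27 = max2(-8, 1) = 1
  sig28 = min2(2, 1) = 1
  sig30 = max2(1, 1) = 1
  sig32 = lenl([1, 7, -8]) = 3
  sig33 = add(3, 1) = 4

After the edit, cleaning proceeds:
  sig28: a read changed (src2 2->-5) — executes, giving -5.
  sig30: a read changed (sig28 1->-5) — executes, giving 1 — identical to its old value.
  sig33: dirty, but its reads are unchanged (sig32 unchanged, sig30 unchanged); cached 4 stands.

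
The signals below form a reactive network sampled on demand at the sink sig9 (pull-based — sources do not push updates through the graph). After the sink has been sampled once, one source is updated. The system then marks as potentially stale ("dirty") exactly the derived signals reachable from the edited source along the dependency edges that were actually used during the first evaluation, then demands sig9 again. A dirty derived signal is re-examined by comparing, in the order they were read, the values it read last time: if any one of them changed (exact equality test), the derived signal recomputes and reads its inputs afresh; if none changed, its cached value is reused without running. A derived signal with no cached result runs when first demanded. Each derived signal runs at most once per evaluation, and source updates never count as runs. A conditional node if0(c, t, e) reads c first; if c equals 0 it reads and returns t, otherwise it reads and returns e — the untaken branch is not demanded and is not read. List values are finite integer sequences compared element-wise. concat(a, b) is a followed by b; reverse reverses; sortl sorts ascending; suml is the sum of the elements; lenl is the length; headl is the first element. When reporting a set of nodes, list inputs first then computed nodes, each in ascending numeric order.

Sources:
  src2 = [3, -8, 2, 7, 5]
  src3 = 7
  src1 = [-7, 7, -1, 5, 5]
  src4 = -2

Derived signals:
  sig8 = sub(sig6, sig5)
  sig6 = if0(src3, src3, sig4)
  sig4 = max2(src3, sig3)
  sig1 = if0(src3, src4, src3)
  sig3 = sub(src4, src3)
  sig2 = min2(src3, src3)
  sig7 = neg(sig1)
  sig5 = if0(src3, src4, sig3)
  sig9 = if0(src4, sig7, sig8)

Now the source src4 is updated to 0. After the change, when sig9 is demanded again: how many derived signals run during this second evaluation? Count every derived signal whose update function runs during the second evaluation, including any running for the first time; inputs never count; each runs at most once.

Run set: sig1, sig7, sig9 (3 run).
The important point: the flipped condition redirects demand; sig3, sig4, sig5, sig6, sig8 are left stale, never re-checked.

Initial pass — values computed on the first demand:
  sig3 = sub(-2, 7) = -9
  sig4 = max2(7, -9) = 7
  sig5 = if0(src3=7 -> else branch sig3) = -9
  sig6 = if0(src3=7 -> else branch sig4) = 7
  sig8 = sub(7, -9) = 16
  sig9 = if0(src4=-2 -> else branch sig8) = 16

Second demand — change propagation:
  sig1: newly demanded (no cache) — executes and yields 7.
  sig3: dirty yet unreached — the second evaluation never asks for it.
  sig4: dirty yet unreached — the second evaluation never asks for it.
  sig5: dirty yet unreached — the second evaluation never asks for it.
  sig6: dirty yet unreached — the second evaluation never asks for it.
  sig7: newly demanded (no cache) — executes and yields -7.
  sig8: dirty yet unreached — the second evaluation never asks for it.
  sig9: re-runs because src4 -2->0; new result -7.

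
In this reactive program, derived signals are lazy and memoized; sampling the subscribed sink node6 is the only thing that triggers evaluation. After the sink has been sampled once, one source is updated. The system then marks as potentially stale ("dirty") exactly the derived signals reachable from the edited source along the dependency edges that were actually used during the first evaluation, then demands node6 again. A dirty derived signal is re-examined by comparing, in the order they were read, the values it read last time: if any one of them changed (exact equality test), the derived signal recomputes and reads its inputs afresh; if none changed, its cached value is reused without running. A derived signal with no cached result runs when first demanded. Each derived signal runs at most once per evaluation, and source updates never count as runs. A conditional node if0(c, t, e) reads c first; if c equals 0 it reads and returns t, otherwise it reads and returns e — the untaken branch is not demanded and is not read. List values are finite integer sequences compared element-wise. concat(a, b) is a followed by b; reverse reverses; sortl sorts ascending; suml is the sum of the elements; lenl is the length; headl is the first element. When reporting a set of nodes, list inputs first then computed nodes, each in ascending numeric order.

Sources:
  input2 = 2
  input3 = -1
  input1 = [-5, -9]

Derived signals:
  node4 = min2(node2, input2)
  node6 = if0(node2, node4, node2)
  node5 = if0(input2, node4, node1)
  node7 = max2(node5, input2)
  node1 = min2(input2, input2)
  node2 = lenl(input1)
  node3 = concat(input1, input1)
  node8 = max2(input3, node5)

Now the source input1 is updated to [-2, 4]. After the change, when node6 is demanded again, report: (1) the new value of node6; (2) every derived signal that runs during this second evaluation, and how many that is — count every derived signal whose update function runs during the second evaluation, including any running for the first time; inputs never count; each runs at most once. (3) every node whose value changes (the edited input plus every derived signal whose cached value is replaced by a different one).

Demanding node6 again yields 2.
1 derived signals run: node2.
The nodes whose values change: input1.
Note the absorption at node2: it re-runs yet its value is the same, leaving the output's value untouched.

First demand of the output computes:
  node2 = lenl([-5, -9]) = 2
  node6 = if0(node2=2 -> else branch node2) = 2

After the edit, cleaning proceeds:
  node2: a read changed (input1 [-5, -9]->[-2, 4]) — executes, giving 2 — identical to its old value.
  node6: dirty, but its reads are unchanged (node2 unchanged, node2 unchanged); cached 2 stands.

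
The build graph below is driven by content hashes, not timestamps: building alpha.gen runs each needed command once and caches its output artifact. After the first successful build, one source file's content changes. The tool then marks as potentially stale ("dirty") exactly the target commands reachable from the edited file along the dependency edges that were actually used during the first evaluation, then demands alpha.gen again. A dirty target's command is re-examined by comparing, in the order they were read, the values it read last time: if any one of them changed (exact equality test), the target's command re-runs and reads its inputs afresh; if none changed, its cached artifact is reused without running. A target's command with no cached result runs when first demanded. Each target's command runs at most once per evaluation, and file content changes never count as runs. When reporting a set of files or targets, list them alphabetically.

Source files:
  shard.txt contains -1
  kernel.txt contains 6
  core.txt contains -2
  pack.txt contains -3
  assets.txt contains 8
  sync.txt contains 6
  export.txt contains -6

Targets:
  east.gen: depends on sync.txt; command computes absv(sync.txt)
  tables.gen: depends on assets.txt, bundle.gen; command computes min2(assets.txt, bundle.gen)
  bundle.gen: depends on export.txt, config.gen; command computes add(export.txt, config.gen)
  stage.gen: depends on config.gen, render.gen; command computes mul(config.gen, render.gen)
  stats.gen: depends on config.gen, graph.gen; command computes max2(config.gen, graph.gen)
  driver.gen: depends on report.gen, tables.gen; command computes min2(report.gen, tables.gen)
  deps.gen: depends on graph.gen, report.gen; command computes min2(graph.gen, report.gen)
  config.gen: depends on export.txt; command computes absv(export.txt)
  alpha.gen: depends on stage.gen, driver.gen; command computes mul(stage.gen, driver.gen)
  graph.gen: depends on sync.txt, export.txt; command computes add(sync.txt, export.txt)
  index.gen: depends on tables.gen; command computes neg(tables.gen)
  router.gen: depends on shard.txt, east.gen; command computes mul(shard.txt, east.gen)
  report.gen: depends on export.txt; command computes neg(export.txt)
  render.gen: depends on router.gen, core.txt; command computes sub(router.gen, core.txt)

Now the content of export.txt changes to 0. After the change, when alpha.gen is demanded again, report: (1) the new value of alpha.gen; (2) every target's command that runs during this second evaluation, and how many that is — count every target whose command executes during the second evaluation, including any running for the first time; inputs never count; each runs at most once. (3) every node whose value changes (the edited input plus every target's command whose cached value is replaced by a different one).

Initial pass — values computed on the first demand:
  config.gen = absv(-6) = 6
  bundle.gen = add(-6, 6) = 0
  east.gen = absv(6) = 6
  report.gen = neg(-6) = 6
  router.gen = mul(-1, 6) = -6
  render.gen = sub(-6, -2) = -4
  stage.gen = mul(6, -4) = -24
  tables.gen = min2(8, 0) = 0
  driver.gen = min2(6, 0) = 0
  alpha.gen = mul(-24, 0) = 0

Second demand — change propagation:
  config.gen: re-runs because export.txt -6->0; new result 0.
  bundle.gen: re-runs because export.txt -6->0; config.gen 6->0; new result 0 (unchanged).
  report.gen: re-runs because export.txt -6->0; new result 0.
  stage.gen: re-runs because config.gen 6->0; new result 0.
  tables.gen: re-examined; everything it read last time is the same (assets.txt unchanged, bundle.gen unchanged) — cache 0 kept, no run.
  driver.gen: re-runs because report.gen 6->0; new result 0 (unchanged).
  alpha.gen: re-runs because stage.gen -24->0; new result 0 (unchanged).

The important point: at tables.gen every value read last time is unchanged, so the dirty flag clears without a run.

alpha.gen now evaluates to 0.
Run set: alpha.gen, bundle.gen, config.gen, driver.gen, report.gen, stage.gen (6 run).
Changed values: config.gen, export.txt, report.gen, stage.gen.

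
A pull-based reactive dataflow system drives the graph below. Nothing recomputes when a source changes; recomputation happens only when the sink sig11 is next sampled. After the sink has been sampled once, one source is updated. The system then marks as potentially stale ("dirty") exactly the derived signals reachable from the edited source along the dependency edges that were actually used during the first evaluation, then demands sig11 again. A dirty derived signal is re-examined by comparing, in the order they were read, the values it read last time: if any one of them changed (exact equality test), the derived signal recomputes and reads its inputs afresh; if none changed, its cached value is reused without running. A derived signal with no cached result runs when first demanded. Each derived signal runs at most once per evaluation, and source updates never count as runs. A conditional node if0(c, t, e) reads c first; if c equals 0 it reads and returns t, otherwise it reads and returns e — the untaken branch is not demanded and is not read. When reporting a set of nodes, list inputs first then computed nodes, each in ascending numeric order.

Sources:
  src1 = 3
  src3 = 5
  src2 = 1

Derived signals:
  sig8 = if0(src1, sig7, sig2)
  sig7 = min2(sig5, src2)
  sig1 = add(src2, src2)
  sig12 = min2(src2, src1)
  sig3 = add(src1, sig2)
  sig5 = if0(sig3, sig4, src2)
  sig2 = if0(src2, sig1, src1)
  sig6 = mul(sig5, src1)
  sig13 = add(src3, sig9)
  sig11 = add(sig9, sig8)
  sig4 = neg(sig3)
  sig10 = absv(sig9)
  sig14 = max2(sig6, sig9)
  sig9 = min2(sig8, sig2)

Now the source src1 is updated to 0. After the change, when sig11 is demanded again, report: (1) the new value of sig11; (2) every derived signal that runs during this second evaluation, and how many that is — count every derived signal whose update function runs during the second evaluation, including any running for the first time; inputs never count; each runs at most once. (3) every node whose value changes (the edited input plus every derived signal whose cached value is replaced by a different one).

First evaluation (everything demanded from the output):
  sig2 = if0(src2=1 -> else branch src1) = 3
  sig8 = if0(src1=3 -> else branch sig2) = 3
  sig9 = min2(3, 3) = 3
  sig11 = add(3, 3) = 6

Propagation after the edit:
  sig2: runs — src1 3->0; result 0.
  sig3: demanded for the first time — runs, produces 0.
  sig4: demanded for the first time — runs, produces 0.
  sig5: demanded for the first time — runs, produces 0.
  sig7: demanded for the first time — runs, produces 0.
  sig8: runs — src1 3->0; sig2 3->0; result 0.
  sig9: runs — sig8 3->0; sig2 3->0; result 0.
  sig11: runs — sig9 3->0; sig8 3->0; result 0.

Key observation: a condition flipped, so demand reaches new nodes — sig3, sig4, sig5, sig7 run for the first time.

New value of sig11: 0.
Derived signals that run: sig2, sig3, sig4, sig5, sig7, sig8, sig9, sig11 — 8 in total.
Values that change: src1, sig2, sig8, sig9, sig11.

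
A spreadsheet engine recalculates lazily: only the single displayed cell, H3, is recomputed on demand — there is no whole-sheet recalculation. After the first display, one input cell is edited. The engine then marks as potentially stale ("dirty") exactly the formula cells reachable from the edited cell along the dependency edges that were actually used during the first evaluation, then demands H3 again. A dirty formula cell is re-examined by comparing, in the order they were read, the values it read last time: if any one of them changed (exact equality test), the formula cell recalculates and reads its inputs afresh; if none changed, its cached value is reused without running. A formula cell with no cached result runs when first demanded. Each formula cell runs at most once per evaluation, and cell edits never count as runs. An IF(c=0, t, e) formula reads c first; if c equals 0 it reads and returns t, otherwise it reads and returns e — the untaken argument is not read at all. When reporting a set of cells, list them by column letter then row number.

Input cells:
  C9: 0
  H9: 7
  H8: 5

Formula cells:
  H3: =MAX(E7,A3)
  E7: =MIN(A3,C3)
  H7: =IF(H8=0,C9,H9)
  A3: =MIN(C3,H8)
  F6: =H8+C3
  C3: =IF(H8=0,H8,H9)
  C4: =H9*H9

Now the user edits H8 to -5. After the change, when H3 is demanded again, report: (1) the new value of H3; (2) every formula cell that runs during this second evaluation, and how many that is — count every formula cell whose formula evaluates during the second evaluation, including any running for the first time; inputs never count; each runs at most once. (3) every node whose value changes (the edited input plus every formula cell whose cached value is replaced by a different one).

First evaluation (everything demanded from the output):
  C3 = IF(H8=0: H8=5 -> else branch H9) = 7
  A3 = MIN(7, 5) = 5
  E7 = MIN(5, 7) = 5
  H3 = MAX(5, 5) = 5

Propagation after the edit:
  C3: runs — H8 5->-5; result 7 (same value as before).
  A3: runs — H8 5->-5; result -5.
  E7: runs — A3 5->-5; result -5.
  H3: runs — E7 5->-5; A3 5->-5; result -5.

New value of H3: -5.
Formula cells that run: A3, C3, E7, H3 — 4 in total.
Values that change: A3, E7, H3, H8.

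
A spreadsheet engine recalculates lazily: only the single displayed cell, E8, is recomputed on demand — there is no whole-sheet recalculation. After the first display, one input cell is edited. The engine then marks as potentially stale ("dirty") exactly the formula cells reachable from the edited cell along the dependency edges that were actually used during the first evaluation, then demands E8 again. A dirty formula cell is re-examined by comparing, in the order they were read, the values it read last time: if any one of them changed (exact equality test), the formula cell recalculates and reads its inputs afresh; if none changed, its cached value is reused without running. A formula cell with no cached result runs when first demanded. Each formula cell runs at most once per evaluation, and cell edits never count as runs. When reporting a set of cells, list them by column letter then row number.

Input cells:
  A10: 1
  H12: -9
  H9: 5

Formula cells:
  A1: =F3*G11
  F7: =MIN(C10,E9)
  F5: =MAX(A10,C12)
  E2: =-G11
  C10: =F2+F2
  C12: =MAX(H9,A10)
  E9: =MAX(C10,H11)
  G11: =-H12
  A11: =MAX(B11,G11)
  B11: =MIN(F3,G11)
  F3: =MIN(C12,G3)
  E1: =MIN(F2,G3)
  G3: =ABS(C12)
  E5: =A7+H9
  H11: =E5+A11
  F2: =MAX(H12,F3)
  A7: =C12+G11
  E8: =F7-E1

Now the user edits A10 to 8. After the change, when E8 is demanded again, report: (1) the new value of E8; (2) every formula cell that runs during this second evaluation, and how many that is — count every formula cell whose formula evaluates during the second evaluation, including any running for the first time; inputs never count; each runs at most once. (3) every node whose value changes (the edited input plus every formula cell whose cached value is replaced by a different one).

First evaluation (everything demanded from the output):
  C12 = MAX(5, 1) = 5
  G3 = ABS(5) = 5
  F3 = MIN(5, 5) = 5
  F2 = MAX(-9, 5) = 5
  C10 = 5 + 5 = 10
  E1 = MIN(5, 5) = 5
  G11 = -(-9) = 9
  A7 = 5 + 9 = 14
  B11 = MIN(5, 9) = 5
  A11 = MAX(5, 9) = 9
  E5 = 14 + 5 = 19
  H11 = 19 + 9 = 28
  E9 = MAX(10, 28) = 28
  F7 = MIN(10, 28) = 10
  E8 = 10 - 5 = 5

Propagation after the edit:
  C12: runs — A10 1->8; result 8.
  A7: runs — C12 5->8; result 17.
  E5: runs — A7 14->17; result 22.
  G3: runs — C12 5->8; result 8.
  F3: runs — C12 5->8; G3 5->8; result 8.
  B11: runs — F3 5->8; result 8.
  A11: runs — B11 5->8; result 9 (same value as before).
  F2: runs — F3 5->8; result 8.
  C10: runs — F2 5->8; F2 5->8; result 16.
  E1: runs — F2 5->8; G3 5->8; result 8.
  H11: runs — E5 19->22; result 31.
  E9: runs — C10 10->16; H11 28->31; result 31.
  F7: runs — C10 10->16; E9 28->31; result 16.
  E8: runs — F7 10->16; E1 5->8; result 8.

New value of E8: 8.
Formula cells that run: A7, A11, B11, C10, C12, E1, E5, E8, E9, F2, F3, F7, G3, H11 — 14 in total.
Values that change: A7, A10, B11, C10, C12, E1, E5, E8, E9, F2, F3, F7, G3, H11.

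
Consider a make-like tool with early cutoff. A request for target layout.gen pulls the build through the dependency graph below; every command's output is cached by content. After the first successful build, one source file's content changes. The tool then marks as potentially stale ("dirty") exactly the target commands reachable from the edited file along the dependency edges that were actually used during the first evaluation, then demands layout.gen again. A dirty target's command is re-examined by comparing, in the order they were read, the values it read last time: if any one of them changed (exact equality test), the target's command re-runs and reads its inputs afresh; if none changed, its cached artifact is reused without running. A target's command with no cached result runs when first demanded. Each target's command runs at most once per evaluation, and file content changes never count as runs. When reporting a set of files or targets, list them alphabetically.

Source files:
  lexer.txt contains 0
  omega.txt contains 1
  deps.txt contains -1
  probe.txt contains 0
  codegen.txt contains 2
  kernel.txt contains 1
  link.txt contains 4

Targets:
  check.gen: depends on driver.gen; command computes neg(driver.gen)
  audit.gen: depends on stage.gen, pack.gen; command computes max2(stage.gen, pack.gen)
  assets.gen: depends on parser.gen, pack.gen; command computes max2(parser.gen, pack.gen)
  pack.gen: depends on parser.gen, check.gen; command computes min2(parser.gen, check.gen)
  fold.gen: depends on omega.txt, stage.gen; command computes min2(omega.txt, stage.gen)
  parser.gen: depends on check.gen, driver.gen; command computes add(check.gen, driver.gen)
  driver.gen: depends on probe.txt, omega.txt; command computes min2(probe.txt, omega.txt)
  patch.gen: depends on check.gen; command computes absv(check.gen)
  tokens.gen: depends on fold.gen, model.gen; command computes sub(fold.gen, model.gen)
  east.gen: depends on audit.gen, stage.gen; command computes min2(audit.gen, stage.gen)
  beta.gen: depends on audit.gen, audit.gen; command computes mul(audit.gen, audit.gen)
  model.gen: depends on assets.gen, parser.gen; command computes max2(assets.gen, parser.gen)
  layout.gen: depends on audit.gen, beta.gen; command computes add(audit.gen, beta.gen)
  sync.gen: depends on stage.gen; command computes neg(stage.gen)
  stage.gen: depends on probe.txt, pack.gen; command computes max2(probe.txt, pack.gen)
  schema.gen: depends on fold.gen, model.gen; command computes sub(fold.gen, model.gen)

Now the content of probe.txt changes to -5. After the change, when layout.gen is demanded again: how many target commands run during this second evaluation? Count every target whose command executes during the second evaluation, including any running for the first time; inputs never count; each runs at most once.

First demand of the output computes:
  driver.gen = min2(0, 1) = 0
  check.gen = neg(0) = 0
  parser.gen = add(0, 0) = 0
  pack.gen = min2(0, 0) = 0
  stage.gen = max2(0, 0) = 0
  audit.gen = max2(0, 0) = 0
  beta.gen = mul(0, 0) = 0
  layout.gen = add(0, 0) = 0

After the edit, cleaning proceeds:
  driver.gen: a read changed (probe.txt 0->-5) — executes, giving -5.
  check.gen: a read changed (driver.gen 0->-5) — executes, giving 5.
  parser.gen: a read changed (check.gen 0->5; driver.gen 0->-5) — executes, giving 0 — identical to its old value.
  pack.gen: a read changed (check.gen 0->5) — executes, giving 0 — identical to its old value.
  stage.gen: a read changed (probe.txt 0->-5) — executes, giving 0 — identical to its old value.
  audit.gen: dirty, but its reads are unchanged (stage.gen unchanged, pack.gen unchanged); cached 0 stands.
  beta.gen: dirty, but its reads are unchanged (audit.gen unchanged, audit.gen unchanged); cached 0 stands.
  layout.gen: dirty, but its reads are unchanged (audit.gen unchanged, beta.gen unchanged); cached 0 stands.

Note where the cutoff bites: audit.gen is checked, finds nothing changed, and keeps its cache.

5 target commands run: check.gen, driver.gen, pack.gen, parser.gen, stage.gen.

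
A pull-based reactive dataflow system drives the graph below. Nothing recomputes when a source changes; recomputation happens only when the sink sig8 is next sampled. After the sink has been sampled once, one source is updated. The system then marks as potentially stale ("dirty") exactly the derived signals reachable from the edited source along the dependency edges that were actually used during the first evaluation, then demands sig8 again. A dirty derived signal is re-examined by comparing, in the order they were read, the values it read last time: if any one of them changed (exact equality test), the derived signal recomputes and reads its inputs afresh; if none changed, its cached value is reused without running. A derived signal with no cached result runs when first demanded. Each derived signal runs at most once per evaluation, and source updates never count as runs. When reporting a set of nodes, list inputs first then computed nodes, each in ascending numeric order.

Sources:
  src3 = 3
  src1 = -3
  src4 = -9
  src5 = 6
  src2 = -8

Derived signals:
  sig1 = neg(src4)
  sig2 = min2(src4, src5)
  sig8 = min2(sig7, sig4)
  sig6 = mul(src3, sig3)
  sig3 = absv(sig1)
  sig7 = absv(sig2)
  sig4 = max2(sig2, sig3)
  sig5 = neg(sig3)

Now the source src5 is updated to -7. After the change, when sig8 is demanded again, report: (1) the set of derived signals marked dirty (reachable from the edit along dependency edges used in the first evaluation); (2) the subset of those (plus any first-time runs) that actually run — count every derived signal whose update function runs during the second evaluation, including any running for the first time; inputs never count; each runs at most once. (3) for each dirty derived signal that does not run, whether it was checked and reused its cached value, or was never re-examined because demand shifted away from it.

Marked dirty: sig2, sig4, sig7, sig8.
Derived signals that run: sig2 — 1 in total.
Checked but reused from cache: sig4, sig7, sig8.
Key observation: the change is absorbed at sig2 — it re-runs but produces the same value, and the output's value is unchanged.

First evaluation (everything demanded from the output):
  sig1 = neg(-9) = 9
  sig2 = min2(-9, 6) = -9
  sig3 = absv(9) = 9
  sig4 = max2(-9, 9) = 9
  sig7 = absv(-9) = 9
  sig8 = min2(9, 9) = 9

Propagation after the edit:
  sig2: runs — src5 6->-7; result -9 (same value as before).
  sig4: checked — values it read are unchanged (sig2 unchanged, sig3 unchanged); reused cached 9 without running.
  sig7: checked — values it read are unchanged (sig2 unchanged); reused cached 9 without running.
  sig8: checked — values it read are unchanged (sig7 unchanged, sig4 unchanged); reused cached 9 without running.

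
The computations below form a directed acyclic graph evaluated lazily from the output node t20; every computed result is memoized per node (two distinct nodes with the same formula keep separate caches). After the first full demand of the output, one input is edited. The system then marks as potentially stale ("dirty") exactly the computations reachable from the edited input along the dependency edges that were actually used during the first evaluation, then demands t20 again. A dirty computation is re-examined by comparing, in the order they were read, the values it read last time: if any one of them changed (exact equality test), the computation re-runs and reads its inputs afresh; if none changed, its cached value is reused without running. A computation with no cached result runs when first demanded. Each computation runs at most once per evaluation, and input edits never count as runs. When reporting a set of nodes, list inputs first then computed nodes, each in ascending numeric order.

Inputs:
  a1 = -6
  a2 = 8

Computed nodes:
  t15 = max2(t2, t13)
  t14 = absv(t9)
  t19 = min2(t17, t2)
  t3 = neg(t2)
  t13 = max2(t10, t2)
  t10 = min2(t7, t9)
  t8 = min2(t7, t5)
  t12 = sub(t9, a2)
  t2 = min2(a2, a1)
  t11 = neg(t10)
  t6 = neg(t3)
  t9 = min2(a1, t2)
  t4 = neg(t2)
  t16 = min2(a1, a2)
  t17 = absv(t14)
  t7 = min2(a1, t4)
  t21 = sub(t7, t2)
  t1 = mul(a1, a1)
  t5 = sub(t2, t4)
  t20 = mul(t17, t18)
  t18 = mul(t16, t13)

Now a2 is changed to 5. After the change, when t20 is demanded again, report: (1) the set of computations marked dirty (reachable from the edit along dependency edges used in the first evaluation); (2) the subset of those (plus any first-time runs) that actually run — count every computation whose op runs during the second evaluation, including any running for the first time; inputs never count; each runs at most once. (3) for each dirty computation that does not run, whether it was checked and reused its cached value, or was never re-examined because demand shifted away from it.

First demand of the output computes:
  t2 = min2(8, -6) = -6
  t4 = neg(-6) = 6
  t7 = min2(-6, 6) = -6
  t9 = min2(-6, -6) = -6
  t10 = min2(-6, -6) = -6
  t13 = max2(-6, -6) = -6
  t14 = absv(-6) = 6
  t16 = min2(-6, 8) = -6
  t17 = absv(6) = 6
  t18 = mul(-6, -6) = 36
  t20 = mul(6, 36) = 216

After the edit, cleaning proceeds:
  t2: a read changed (a2 8->5) — executes, giving -6 — identical to its old value.
  t4: dirty, but its reads are unchanged (t2 unchanged); cached 6 stands.
  t7: dirty, but its reads are unchanged (a1 unchanged, t4 unchanged); cached -6 stands.
  t9: dirty, but its reads are unchanged (a1 unchanged, t2 unchanged); cached -6 stands.
  t10: dirty, but its reads are unchanged (t7 unchanged, t9 unchanged); cached -6 stands.
  t13: dirty, but its reads are unchanged (t10 unchanged, t2 unchanged); cached -6 stands.
  t14: dirty, but its reads are unchanged (t9 unchanged); cached 6 stands.
  t16: a read changed (a2 8->5) — executes, giving -6 — identical to its old value.
  t17: dirty, but its reads are unchanged (t14 unchanged); cached 6 stands.
  t18: dirty, but its reads are unchanged (t16 unchanged, t13 unchanged); cached 36 stands.
  t20: dirty, but its reads are unchanged (t17 unchanged, t18 unchanged); cached 216 stands.

Note where the cutoff bites: t4 is checked, finds nothing changed, and keeps its cache.

The edit dirties: t2, t4, t7, t9, t10, t13, t14, t16, t17, t18, t20.
2 computations run: t2, t16.
Cache hits after checking: t4, t7, t9, t10, t13, t14, t17, t18, t20.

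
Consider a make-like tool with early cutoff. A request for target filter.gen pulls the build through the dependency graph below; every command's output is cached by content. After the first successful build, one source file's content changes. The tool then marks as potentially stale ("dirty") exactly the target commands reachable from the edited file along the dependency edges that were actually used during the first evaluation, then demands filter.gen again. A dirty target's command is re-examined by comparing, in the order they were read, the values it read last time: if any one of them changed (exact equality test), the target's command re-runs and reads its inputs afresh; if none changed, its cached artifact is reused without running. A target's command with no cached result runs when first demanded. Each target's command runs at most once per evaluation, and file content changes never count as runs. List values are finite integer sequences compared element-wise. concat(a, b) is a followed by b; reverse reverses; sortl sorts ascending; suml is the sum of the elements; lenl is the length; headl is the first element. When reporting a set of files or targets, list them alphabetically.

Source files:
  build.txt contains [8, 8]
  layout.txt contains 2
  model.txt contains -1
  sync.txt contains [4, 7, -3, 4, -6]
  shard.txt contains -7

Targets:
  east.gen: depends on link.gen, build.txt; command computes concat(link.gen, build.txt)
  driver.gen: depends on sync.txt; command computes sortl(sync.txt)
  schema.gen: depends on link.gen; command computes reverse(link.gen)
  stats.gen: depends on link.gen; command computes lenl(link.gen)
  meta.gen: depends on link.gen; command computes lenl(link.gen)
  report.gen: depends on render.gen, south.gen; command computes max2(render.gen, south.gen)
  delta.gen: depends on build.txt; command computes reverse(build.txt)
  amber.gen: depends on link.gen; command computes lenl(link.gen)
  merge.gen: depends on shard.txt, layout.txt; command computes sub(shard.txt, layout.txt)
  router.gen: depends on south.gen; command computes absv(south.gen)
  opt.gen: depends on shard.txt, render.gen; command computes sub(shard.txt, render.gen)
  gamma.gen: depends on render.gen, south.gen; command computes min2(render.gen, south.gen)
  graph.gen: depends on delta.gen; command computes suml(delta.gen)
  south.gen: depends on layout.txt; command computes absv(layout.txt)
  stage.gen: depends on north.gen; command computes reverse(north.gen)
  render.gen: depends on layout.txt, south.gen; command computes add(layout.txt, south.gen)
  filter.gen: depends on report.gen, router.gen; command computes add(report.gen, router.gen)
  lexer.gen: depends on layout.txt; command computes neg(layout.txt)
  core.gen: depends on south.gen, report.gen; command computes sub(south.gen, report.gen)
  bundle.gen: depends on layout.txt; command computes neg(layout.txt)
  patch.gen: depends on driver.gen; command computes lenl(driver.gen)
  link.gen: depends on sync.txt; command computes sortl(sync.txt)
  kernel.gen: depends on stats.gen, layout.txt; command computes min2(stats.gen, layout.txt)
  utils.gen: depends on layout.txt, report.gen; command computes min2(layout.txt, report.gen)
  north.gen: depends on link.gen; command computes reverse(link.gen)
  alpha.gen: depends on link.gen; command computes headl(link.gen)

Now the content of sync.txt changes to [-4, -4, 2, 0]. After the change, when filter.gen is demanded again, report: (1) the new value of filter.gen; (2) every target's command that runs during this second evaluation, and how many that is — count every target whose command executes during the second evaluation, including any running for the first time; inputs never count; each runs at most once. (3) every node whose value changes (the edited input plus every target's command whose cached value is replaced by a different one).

Demanding filter.gen again yields 6.
0 target commands run: none.
The nodes whose values change: sync.txt.
Note the shortcut — sync.txt feeds only undemanded nodes, so no recomputation happens.

First demand of the output computes:
  south.gen = absv(2) = 2
  render.gen = add(2, 2) = 4
  report.gen = max2(4, 2) = 4
  router.gen = absv(2) = 2
  filter.gen = add(4, 2) = 6

After the edit, cleaning proceeds:
  sync.txt only reaches undemanded nodes; the second demand re-runs nothing.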